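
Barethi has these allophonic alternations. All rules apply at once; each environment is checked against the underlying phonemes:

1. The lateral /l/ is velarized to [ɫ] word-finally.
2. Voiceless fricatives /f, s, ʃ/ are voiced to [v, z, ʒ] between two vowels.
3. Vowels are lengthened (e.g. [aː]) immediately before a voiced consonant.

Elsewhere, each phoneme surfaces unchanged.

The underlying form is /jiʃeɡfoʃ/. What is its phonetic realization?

[jiʒeːɡfoʃ]

/j/ stays [j].
/i/ (between /j/ and /ʃ/) fails the environment for rule 3, so it stays [i].
/ʃ/ (between /i/ and /e/) occurs between two vowels → [ʒ] by rule 2.
/e/ (between /ʃ/ and /ɡ/) occurs before a voiced consonant → [eː] by rule 3.
/ɡ/ — not in any rule's target class → [ɡ].
/f/ (between /ɡ/ and /o/): rule 2 targets it, but not between two vowels → unchanged [f].
/o/ (between /f/ and /ʃ/) is in the target of rule 3 but the environment (before a voiced consonant) is not met → [o].
/ʃ/ (word-final) is in the target of rule 2 but the environment (between two vowels) is not met → [ʃ].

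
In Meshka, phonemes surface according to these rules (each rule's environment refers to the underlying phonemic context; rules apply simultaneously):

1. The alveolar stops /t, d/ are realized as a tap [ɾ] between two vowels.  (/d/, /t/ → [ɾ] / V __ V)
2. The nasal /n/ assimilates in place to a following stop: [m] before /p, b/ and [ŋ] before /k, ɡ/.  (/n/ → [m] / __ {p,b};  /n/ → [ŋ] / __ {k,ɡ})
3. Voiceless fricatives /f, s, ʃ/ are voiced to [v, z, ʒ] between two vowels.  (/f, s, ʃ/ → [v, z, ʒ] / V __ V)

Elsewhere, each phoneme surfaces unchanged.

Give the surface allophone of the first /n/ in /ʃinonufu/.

/n/ (between /i/ and /o/): rule 2 targets it, but not before a labial or velar stop → unchanged [n].

[n]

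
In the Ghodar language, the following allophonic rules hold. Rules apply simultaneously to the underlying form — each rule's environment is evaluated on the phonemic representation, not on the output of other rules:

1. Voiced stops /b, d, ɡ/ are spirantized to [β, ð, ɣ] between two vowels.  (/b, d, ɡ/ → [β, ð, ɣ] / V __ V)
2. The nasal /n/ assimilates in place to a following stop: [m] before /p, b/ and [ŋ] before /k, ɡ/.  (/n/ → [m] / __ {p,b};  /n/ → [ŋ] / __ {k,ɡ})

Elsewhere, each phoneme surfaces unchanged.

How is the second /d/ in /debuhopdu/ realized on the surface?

[d]

/d/ (between /p/ and /u/): rule 1 targets it, but not between two vowels → unchanged [d].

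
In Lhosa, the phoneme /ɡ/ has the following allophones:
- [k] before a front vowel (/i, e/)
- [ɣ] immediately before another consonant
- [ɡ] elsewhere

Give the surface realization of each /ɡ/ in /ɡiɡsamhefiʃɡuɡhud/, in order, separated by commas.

Occurrence 1 (position 1): before a front vowel (/i, e/) → [k].
Occurrence 2 (position 3): immediately before another consonant → [ɣ].
Occurrence 3 (position 12): no conditioning environment matches → elsewhere allophone [ɡ].
Occurrence 4 (position 14): immediately before another consonant → [ɣ].

[k], [ɣ], [ɡ], [ɣ]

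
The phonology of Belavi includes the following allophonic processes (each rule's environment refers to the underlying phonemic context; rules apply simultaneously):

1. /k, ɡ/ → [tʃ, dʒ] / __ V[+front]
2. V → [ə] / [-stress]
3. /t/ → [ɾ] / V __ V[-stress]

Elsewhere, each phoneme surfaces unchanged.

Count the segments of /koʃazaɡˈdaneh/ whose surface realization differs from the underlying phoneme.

4

Segments that undergo a rule: /o/ → [ə] (rule 2); /a/ → [ə] (rule 2); /a/ → [ə] (rule 2); /e/ → [ə] (rule 2).
All other segments surface unchanged.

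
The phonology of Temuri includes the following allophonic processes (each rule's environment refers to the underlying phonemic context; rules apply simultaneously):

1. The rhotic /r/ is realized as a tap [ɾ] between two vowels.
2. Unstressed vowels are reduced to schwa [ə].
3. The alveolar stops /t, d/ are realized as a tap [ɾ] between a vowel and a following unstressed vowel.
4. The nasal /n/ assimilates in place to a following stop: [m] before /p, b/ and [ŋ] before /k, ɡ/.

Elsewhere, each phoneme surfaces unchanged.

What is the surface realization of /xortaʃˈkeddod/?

[xərtəʃˈkeddəd]

/x/ (word-initial) is unaffected → [x].
/o/ — between /x/ and /r/, in an unstressed syllable — surfaces as [ə] (rule 2).
/r/ (between /o/ and /t/) is in the target of rule 1 but the environment (between two vowels) is not met → [r].
/t/ — between /r/ and /a/; rule 3 does not apply here → [t].
/a/ — between /t/ and /ʃ/, in an unstressed syllable — surfaces as [ə] (rule 2).
/ʃ/ stays [ʃ].
/k/ — not in any rule's target class → [k].
/e/ (between /k/ and /d/) is in the target of rule 2 but the environment (in an unstressed syllable) is not met → [e].
/d/ (between /e/ and /d/) is in the target of rule 3 but the environment (between a vowel and a following unstressed vowel) is not met → [d].
/d/ (between /d/ and /o/) is in the target of rule 3 but the environment (between a vowel and a following unstressed vowel) is not met → [d].
/o/ — between /d/ and /d/, in an unstressed syllable — surfaces as [ə] (rule 2).
/d/ (word-final) is in the target of rule 3 but the environment (between a vowel and a following unstressed vowel) is not met → [d].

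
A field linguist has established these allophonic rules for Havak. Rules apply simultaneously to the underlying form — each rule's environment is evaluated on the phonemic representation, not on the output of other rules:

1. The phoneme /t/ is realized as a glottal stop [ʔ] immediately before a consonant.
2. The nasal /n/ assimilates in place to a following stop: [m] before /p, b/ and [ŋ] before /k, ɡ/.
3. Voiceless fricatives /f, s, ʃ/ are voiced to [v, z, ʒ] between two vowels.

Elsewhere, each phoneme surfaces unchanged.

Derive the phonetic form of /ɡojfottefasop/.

[ɡojfoʔtevazop]

/ɡ/ — not in any rule's target class → [ɡ].
/o/ — not in any rule's target class → [o].
/j/ stays [j].
/f/ (between /j/ and /o/): rule 3 targets it, but not between two vowels → unchanged [f].
/o/ (between /f/ and /t/) is unaffected → [o].
Rule 1 applies to /t/ (between /o/ and /t/: immediately before a consonant) → [ʔ].
/t/ (between /t/ and /e/): rule 1 targets it, but not immediately before a consonant → unchanged [t].
/e/ (between /t/ and /f/): no rule targets it → [e].
/f/ (between /e/ and /a/): between two vowels, so rule 3 applies → [v].
/a/ stays [a].
/s/ meets the environment for rule 3 (between two vowels) → [z].
/o/ — not in any rule's target class → [o].
/p/ (word-final): no rule targets it → [p].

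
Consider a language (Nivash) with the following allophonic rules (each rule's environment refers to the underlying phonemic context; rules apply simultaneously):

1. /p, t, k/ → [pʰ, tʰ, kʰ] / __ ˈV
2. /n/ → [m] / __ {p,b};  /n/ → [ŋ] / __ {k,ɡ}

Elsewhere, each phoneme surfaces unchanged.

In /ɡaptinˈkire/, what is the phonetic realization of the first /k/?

[kʰ]

Rule 1 applies to /k/ (between /n/ and /i/: immediately before a stressed vowel) → [kʰ].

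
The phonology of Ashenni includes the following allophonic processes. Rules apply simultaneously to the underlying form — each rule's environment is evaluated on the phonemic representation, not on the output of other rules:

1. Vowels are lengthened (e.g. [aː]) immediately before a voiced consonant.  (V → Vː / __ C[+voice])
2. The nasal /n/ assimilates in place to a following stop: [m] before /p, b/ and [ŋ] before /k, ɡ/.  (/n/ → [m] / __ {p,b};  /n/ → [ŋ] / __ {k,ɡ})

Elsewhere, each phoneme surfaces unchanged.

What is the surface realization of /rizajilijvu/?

/r/ — not in any rule's target class → [r].
Rule 1 applies to /i/ (between /r/ and /z/: before a voiced consonant) → [iː].
/z/ (between /i/ and /a/): no rule targets it → [z].
/a/ meets the environment for rule 1 (before a voiced consonant) → [aː].
/j/ — not in any rule's target class → [j].
/i/ — between /j/ and /l/, before a voiced consonant — surfaces as [iː] (rule 1).
/l/ — not in any rule's target class → [l].
/i/ meets the environment for rule 1 (before a voiced consonant) → [iː].
/j/ (between /i/ and /v/) is unaffected → [j].
/v/ (between /j/ and /u/) is unaffected → [v].
/u/ (word-final) is in the target of rule 1 but the environment (before a voiced consonant) is not met → [u].

[riːzaːjiːliːjvu]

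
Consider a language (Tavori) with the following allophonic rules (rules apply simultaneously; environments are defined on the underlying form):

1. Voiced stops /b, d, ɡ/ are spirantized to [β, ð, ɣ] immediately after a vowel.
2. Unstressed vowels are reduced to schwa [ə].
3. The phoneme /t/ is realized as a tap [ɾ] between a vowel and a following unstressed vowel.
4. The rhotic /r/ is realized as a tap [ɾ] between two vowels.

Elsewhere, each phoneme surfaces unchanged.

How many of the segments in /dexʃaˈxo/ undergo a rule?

2

Segments that undergo a rule: /e/ → [ə] (rule 2); /a/ → [ə] (rule 2).
All other segments surface unchanged.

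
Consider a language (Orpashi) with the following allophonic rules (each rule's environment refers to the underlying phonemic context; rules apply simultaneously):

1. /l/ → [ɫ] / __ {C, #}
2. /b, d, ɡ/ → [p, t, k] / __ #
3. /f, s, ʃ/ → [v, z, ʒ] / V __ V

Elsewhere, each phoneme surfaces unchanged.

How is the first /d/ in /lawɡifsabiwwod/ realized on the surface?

/d/ — word-final, word-finally — surfaces as [t] (rule 2).

[t]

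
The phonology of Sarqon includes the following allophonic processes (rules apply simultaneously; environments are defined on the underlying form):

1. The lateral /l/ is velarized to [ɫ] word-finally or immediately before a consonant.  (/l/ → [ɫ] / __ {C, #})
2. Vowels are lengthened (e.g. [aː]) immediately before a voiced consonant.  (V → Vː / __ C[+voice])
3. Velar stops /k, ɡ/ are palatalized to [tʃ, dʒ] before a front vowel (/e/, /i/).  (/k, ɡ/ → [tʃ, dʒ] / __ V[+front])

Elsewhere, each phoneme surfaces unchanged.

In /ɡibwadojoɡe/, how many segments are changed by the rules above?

Segments that undergo a rule: /ɡ/ → [dʒ] (rule 3); /i/ → [iː] (rule 2); /a/ → [aː] (rule 2); /o/ → [oː] (rule 2); /o/ → [oː] (rule 2); /ɡ/ → [dʒ] (rule 3).
All other segments surface unchanged.

6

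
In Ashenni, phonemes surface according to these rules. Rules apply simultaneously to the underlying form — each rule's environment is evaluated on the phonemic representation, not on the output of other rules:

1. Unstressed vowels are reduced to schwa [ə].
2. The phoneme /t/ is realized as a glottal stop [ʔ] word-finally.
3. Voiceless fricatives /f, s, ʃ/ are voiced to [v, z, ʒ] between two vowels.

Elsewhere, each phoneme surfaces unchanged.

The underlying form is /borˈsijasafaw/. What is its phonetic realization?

/b/ (word-initial) is unaffected → [b].
/o/ (between /b/ and /r/): in an unstressed syllable, so rule 1 applies → [ə].
/r/ (between /o/ and /s/): no rule targets it → [r].
/s/ (between /r/ and /i/) is in the target of rule 3 but the environment (between two vowels) is not met → [s].
/i/ (between /s/ and /j/): rule 1 targets it, but not in an unstressed syllable → unchanged [i].
/j/ stays [j].
/a/ — between /j/ and /s/, in an unstressed syllable — surfaces as [ə] (rule 1).
/s/ — between /a/ and /a/, between two vowels — surfaces as [z] (rule 3).
/a/ meets the environment for rule 1 (in an unstressed syllable) → [ə].
/f/ meets the environment for rule 3 (between two vowels) → [v].
/a/ (between /f/ and /w/): in an unstressed syllable, so rule 1 applies → [ə].
/w/ (word-final): no rule targets it → [w].

[bərˈsijəzəvəw]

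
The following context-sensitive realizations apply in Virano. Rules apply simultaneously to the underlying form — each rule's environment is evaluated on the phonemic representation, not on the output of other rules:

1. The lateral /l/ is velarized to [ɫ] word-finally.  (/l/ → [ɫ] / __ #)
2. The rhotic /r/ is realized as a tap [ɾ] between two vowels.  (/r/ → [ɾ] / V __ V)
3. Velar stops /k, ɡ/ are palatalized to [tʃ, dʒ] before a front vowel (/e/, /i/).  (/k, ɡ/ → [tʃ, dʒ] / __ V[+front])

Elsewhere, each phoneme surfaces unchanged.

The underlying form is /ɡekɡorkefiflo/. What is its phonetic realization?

/ɡ/ (word-initial): before a front vowel, so rule 3 applies → [dʒ].
/e/ stays [e].
/k/ (between /e/ and /ɡ/) fails the environment for rule 3, so it stays [k].
/ɡ/ (between /k/ and /o/): rule 3 targets it, but not before a front vowel → unchanged [ɡ].
/o/ — not in any rule's target class → [o].
/r/ — between /o/ and /k/; rule 2 does not apply here → [r].
/k/ (between /r/ and /e/) occurs before a front vowel → [tʃ] by rule 3.
/e/ (between /k/ and /f/): no rule targets it → [e].
/f/ (between /e/ and /i/): no rule targets it → [f].
/i/ stays [i].
/f/ — not in any rule's target class → [f].
/l/ (between /f/ and /o/) fails the environment for rule 1, so it stays [l].
/o/ — not in any rule's target class → [o].

[dʒekɡortʃefiflo]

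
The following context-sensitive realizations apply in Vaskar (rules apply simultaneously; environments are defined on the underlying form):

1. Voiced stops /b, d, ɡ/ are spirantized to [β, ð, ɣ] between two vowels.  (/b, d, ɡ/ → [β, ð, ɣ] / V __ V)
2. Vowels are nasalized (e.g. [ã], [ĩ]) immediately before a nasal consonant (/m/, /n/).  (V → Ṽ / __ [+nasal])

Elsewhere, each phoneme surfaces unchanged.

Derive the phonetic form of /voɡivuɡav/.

/v/ stays [v].
/o/ (between /v/ and /ɡ/): rule 2 targets it, but not before a nasal consonant → unchanged [o].
/ɡ/ (between /o/ and /i/) occurs between two vowels → [ɣ] by rule 1.
/i/ (between /ɡ/ and /v/) fails the environment for rule 2, so it stays [i].
/v/ stays [v].
/u/ (between /v/ and /ɡ/): rule 2 targets it, but not before a nasal consonant → unchanged [u].
/ɡ/ (between /u/ and /a/) occurs between two vowels → [ɣ] by rule 1.
/a/ (between /ɡ/ and /v/) is in the target of rule 2 but the environment (before a nasal consonant) is not met → [a].
/v/ (word-final) is unaffected → [v].

[voɣivuɣav]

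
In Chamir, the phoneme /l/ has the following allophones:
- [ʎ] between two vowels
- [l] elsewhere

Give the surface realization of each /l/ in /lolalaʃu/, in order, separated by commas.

Occurrence 1 (position 1): no conditioning environment matches → elsewhere allophone [l].
Occurrence 2 (position 3): between two vowels → [ʎ].
Occurrence 3 (position 5): between two vowels → [ʎ].

[l], [ʎ], [ʎ]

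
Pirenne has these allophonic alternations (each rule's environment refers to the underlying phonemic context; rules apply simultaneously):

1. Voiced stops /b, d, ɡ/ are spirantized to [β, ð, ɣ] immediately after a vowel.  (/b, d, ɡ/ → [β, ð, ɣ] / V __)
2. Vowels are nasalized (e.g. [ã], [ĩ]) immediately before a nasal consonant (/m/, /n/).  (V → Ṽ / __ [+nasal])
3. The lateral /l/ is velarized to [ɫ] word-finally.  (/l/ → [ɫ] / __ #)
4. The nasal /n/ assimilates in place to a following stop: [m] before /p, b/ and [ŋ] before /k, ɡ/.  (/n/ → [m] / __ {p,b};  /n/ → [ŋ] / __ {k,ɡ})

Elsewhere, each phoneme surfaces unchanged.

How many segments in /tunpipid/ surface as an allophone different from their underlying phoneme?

3

Segments that undergo a rule: /u/ → [ũ] (rule 2); /n/ → [m] (rule 4); /d/ → [ð] (rule 1).
All other segments surface unchanged.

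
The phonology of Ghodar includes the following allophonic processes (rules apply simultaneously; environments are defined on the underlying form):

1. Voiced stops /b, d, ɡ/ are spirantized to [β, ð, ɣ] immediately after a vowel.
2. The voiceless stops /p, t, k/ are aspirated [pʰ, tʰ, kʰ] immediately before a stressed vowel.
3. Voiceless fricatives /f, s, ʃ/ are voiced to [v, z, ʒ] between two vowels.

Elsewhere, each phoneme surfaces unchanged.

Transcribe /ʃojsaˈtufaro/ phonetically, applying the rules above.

[ʃojsaˈtʰuvaro]

/ʃ/ (word-initial) is in the target of rule 3 but the environment (between two vowels) is not met → [ʃ].
/o/ — not in any rule's target class → [o].
/j/ stays [j].
/s/ (between /j/ and /a/): rule 3 targets it, but not between two vowels → unchanged [s].
/a/ stays [a].
/t/ — between /a/ and /u/, immediately before a stressed vowel — surfaces as [tʰ] (rule 2).
/u/ (between /t/ and /f/): no rule targets it → [u].
/f/ (between /u/ and /a/) occurs between two vowels → [v] by rule 3.
/a/ stays [a].
/r/ (between /a/ and /o/): no rule targets it → [r].
/o/ — not in any rule's target class → [o].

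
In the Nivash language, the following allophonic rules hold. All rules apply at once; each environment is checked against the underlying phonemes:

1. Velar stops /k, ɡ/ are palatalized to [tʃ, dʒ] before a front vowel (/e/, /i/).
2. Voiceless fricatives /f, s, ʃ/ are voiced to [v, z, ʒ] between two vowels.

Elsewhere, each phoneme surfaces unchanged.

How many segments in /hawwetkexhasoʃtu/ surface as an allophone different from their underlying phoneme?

Segments that undergo a rule: /k/ → [tʃ] (rule 1); /s/ → [z] (rule 2).
All other segments surface unchanged.

2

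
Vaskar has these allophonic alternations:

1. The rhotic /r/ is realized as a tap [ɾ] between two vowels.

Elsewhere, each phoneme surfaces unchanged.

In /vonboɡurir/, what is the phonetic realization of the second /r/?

[r]

/r/ (word-final): rule 1 targets it, but not between two vowels → unchanged [r].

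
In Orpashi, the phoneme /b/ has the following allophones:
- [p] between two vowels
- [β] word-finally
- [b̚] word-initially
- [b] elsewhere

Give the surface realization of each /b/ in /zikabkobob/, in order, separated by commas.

[b], [p], [β]

Occurrence 1 (position 5): no conditioning environment matches → elsewhere allophone [b].
Occurrence 2 (position 8): between two vowels → [p].
Occurrence 3 (position 10): word-finally → [β].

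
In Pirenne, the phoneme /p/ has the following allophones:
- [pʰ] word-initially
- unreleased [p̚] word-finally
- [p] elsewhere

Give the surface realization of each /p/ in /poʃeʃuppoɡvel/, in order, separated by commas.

[pʰ], [p], [p]

Occurrence 1 (position 1): word-initially → [pʰ].
Occurrence 2 (position 7): no conditioning environment matches → elsewhere allophone [p].
Occurrence 3 (position 8): no conditioning environment matches → elsewhere allophone [p].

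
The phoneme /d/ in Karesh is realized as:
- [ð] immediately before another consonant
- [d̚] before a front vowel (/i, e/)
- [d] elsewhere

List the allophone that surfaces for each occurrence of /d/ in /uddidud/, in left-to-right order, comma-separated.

[ð], [d̚], [d], [d]

Occurrence 1 (position 2): immediately before another consonant → [ð].
Occurrence 2 (position 3): before a front vowel (/i, e/) → [d̚].
Occurrence 3 (position 5): no conditioning environment matches → elsewhere allophone [d].
Occurrence 4 (position 7): no conditioning environment matches → elsewhere allophone [d].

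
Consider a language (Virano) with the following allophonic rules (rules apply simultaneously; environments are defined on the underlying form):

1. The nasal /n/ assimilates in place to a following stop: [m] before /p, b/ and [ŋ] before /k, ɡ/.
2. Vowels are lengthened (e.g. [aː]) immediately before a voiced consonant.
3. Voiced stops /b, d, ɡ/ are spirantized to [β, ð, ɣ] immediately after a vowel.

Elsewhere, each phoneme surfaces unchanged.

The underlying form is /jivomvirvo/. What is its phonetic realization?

/j/ (word-initial): no rule targets it → [j].
/i/ — between /j/ and /v/, before a voiced consonant — surfaces as [iː] (rule 2).
/v/ (between /i/ and /o/): no rule targets it → [v].
/o/ — between /v/ and /m/, before a voiced consonant — surfaces as [oː] (rule 2).
/m/ (between /o/ and /v/) is unaffected → [m].
/v/ (between /m/ and /i/) is unaffected → [v].
/i/ — between /v/ and /r/, before a voiced consonant — surfaces as [iː] (rule 2).
/r/ — not in any rule's target class → [r].
/v/ (between /r/ and /o/) is unaffected → [v].
/o/ (word-final) fails the environment for rule 2, so it stays [o].

[jiːvoːmviːrvo]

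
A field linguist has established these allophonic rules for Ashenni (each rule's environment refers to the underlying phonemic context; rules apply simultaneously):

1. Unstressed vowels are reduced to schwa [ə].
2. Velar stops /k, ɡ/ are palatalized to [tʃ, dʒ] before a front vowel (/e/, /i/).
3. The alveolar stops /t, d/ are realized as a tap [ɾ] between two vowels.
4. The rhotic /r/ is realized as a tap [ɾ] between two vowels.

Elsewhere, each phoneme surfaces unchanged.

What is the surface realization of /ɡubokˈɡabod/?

/ɡ/ — word-initial; rule 2 does not apply here → [ɡ].
/u/ (between /ɡ/ and /b/) occurs in an unstressed syllable → [ə] by rule 1.
/b/ — not in any rule's target class → [b].
/o/ meets the environment for rule 1 (in an unstressed syllable) → [ə].
/k/ (between /o/ and /ɡ/) is in the target of rule 2 but the environment (before a front vowel) is not met → [k].
/ɡ/ — between /k/ and /a/; rule 2 does not apply here → [ɡ].
/a/ (between /ɡ/ and /b/) is in the target of rule 1 but the environment (in an unstressed syllable) is not met → [a].
/b/ stays [b].
/o/ (between /b/ and /d/): in an unstressed syllable, so rule 1 applies → [ə].
/d/ — word-final; rule 3 does not apply here → [d].

[ɡəbəkˈɡabəd]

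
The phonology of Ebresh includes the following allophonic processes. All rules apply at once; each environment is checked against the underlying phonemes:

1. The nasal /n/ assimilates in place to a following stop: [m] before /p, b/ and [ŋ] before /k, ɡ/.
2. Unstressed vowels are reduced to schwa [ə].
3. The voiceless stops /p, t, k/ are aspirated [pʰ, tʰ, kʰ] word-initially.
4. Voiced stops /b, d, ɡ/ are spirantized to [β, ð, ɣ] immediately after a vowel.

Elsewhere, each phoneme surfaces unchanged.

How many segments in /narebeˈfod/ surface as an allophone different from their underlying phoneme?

5

Segments that undergo a rule: /a/ → [ə] (rule 2); /e/ → [ə] (rule 2); /b/ → [β] (rule 4); /e/ → [ə] (rule 2); /d/ → [ð] (rule 4).
All other segments surface unchanged.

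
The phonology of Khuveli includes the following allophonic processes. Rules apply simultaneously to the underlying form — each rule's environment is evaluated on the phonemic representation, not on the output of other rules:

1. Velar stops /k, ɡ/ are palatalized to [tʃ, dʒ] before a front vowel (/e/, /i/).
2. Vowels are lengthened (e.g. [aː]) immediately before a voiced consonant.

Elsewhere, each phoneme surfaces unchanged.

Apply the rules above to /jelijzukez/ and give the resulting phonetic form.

[jeːliːjzutʃeːz]

/e/ (between /j/ and /l/): before a voiced consonant, so rule 2 applies → [eː].
/i/ (between /l/ and /j/): before a voiced consonant, so rule 2 applies → [iː].
/u/ — between /z/ and /k/; rule 2 does not apply here → [u].
Rule 1 applies to /k/ (between /u/ and /e/: before a front vowel) → [tʃ].
/e/ (between /k/ and /z/) occurs before a voiced consonant → [eː] by rule 2.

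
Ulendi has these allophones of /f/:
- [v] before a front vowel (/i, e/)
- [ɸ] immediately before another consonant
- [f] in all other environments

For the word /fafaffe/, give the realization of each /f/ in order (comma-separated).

[f], [f], [ɸ], [v]

Occurrence 1 (position 1): no conditioning environment matches → elsewhere allophone [f].
Occurrence 2 (position 3): no conditioning environment matches → elsewhere allophone [f].
Occurrence 3 (position 5): immediately before another consonant → [ɸ].
Occurrence 4 (position 6): before a front vowel (/i, e/) → [v].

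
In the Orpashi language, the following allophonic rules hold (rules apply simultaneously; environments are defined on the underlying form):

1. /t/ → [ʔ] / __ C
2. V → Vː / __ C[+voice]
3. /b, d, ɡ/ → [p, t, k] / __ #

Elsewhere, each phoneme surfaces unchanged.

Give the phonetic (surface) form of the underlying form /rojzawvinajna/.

/r/ (word-initial) is unaffected → [r].
/o/ (between /r/ and /j/) occurs before a voiced consonant → [oː] by rule 2.
/j/ stays [j].
/z/ (between /j/ and /a/) is unaffected → [z].
Rule 2 applies to /a/ (between /z/ and /w/: before a voiced consonant) → [aː].
/w/ (between /a/ and /v/): no rule targets it → [w].
/v/ — not in any rule's target class → [v].
/i/ (between /v/ and /n/): before a voiced consonant, so rule 2 applies → [iː].
/n/ (between /i/ and /a/): no rule targets it → [n].
Rule 2 applies to /a/ (between /n/ and /j/: before a voiced consonant) → [aː].
/j/ (between /a/ and /n/): no rule targets it → [j].
/n/ (between /j/ and /a/): no rule targets it → [n].
/a/ (word-final): rule 2 targets it, but not before a voiced consonant → unchanged [a].

[roːjzaːwviːnaːjna]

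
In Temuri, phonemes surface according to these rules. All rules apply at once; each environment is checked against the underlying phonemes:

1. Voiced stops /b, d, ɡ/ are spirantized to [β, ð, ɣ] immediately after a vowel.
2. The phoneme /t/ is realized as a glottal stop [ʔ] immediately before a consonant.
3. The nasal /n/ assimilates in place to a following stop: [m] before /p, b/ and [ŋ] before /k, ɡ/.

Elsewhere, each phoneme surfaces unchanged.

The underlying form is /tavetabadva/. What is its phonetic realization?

[tavetaβaðva]

/t/ — word-initial; rule 2 does not apply here → [t].
/a/ — not in any rule's target class → [a].
/v/ (between /a/ and /e/): no rule targets it → [v].
/e/ stays [e].
/t/ (between /e/ and /a/): rule 2 targets it, but not immediately before a consonant → unchanged [t].
/a/ (between /t/ and /b/): no rule targets it → [a].
/b/ — between /a/ and /a/, immediately after a vowel — surfaces as [β] (rule 1).
/a/ (between /b/ and /d/) is unaffected → [a].
Rule 1 applies to /d/ (between /a/ and /v/: immediately after a vowel) → [ð].
/v/ — not in any rule's target class → [v].
/a/ (word-final): no rule targets it → [a].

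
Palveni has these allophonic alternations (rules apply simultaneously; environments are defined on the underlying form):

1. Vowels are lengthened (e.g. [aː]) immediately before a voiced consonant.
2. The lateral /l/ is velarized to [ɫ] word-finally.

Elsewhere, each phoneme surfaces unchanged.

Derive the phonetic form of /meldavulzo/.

/m/ (word-initial): no rule targets it → [m].
/e/ (between /m/ and /l/) occurs before a voiced consonant → [eː] by rule 1.
/l/ — between /e/ and /d/; rule 2 does not apply here → [l].
/d/ (between /l/ and /a/): no rule targets it → [d].
/a/ (between /d/ and /v/) occurs before a voiced consonant → [aː] by rule 1.
/v/ — not in any rule's target class → [v].
Rule 1 applies to /u/ (between /v/ and /l/: before a voiced consonant) → [uː].
/l/ (between /u/ and /z/): rule 2 targets it, but not word-finally → unchanged [l].
/z/ stays [z].
/o/ (word-final) fails the environment for rule 1, so it stays [o].

[meːldaːvuːlzo]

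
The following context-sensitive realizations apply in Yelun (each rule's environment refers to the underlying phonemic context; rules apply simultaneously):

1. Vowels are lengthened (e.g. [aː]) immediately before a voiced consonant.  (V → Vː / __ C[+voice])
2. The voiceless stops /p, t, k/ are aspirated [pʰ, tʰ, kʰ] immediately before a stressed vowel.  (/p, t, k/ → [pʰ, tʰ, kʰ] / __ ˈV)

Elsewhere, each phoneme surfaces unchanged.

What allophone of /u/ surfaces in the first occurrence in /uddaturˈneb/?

/u/ — word-initial, before a voiced consonant — surfaces as [uː] (rule 1).

[uː]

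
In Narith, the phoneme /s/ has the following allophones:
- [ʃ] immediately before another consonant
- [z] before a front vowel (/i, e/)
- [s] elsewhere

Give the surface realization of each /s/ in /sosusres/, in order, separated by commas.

Occurrence 1 (position 1): no conditioning environment matches → elsewhere allophone [s].
Occurrence 2 (position 3): no conditioning environment matches → elsewhere allophone [s].
Occurrence 3 (position 5): immediately before another consonant → [ʃ].
Occurrence 4 (position 8): no conditioning environment matches → elsewhere allophone [s].

[s], [s], [ʃ], [s]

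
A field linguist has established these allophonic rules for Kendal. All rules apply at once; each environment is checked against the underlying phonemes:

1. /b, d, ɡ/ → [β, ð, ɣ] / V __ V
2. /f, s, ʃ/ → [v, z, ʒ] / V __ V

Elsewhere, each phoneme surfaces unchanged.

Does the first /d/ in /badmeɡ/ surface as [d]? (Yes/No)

/d/ — between /a/ and /m/; rule 1 does not apply here → [d].
The actual realization is [d], which matches [d].

Yes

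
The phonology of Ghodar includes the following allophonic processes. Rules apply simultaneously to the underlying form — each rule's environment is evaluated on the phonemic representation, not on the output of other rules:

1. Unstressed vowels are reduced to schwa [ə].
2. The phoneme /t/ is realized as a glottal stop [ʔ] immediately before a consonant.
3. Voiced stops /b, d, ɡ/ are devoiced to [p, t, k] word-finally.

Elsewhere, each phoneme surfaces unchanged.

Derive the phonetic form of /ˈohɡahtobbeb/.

[ˈohɡəhtəbbəp]

/o/ (word-initial) fails the environment for rule 1, so it stays [o].
/h/ stays [h].
/ɡ/ (between /h/ and /a/) fails the environment for rule 3, so it stays [ɡ].
/a/ meets the environment for rule 1 (in an unstressed syllable) → [ə].
/h/ (between /a/ and /t/): no rule targets it → [h].
/t/ (between /h/ and /o/) is in the target of rule 2 but the environment (immediately before a consonant) is not met → [t].
Rule 1 applies to /o/ (between /t/ and /b/: in an unstressed syllable) → [ə].
/b/ (between /o/ and /b/): rule 3 targets it, but not word-finally → unchanged [b].
/b/ (between /b/ and /e/): rule 3 targets it, but not word-finally → unchanged [b].
Rule 1 applies to /e/ (between /b/ and /b/: in an unstressed syllable) → [ə].
/b/ (word-final) occurs word-finally → [p] by rule 3.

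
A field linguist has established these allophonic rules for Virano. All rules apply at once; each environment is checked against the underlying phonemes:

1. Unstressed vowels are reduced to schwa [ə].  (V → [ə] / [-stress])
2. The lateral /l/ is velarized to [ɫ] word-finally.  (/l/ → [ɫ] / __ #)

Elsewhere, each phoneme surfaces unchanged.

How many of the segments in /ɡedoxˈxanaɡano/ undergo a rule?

Segments that undergo a rule: /e/ → [ə] (rule 1); /o/ → [ə] (rule 1); /a/ → [ə] (rule 1); /a/ → [ə] (rule 1); /o/ → [ə] (rule 1).
All other segments surface unchanged.

5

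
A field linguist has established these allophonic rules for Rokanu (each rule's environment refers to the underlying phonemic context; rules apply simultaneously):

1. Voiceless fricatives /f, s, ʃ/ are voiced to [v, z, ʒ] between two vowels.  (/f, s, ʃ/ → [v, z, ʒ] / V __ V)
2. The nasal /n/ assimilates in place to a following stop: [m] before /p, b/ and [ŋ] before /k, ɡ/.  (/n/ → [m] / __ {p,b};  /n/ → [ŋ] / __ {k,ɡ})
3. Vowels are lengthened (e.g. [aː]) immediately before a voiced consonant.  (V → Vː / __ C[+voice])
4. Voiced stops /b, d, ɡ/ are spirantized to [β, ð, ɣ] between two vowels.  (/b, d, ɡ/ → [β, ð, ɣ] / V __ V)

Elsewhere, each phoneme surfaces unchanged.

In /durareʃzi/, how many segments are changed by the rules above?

2

Segments that undergo a rule: /u/ → [uː] (rule 3); /a/ → [aː] (rule 3).
All other segments surface unchanged.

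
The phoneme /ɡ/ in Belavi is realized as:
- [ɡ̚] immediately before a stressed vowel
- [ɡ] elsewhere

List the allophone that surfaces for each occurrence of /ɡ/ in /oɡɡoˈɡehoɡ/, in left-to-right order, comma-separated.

Occurrence 1 (position 2): no conditioning environment matches → elsewhere allophone [ɡ].
Occurrence 2 (position 3): no conditioning environment matches → elsewhere allophone [ɡ].
Occurrence 3 (position 5): immediately before a stressed vowel → [ɡ̚].
Occurrence 4 (position 9): no conditioning environment matches → elsewhere allophone [ɡ].

[ɡ], [ɡ], [ɡ̚], [ɡ]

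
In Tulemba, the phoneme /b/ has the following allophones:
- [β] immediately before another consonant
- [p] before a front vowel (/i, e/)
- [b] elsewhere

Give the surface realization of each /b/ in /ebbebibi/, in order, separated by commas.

Occurrence 1 (position 2): immediately before another consonant → [β].
Occurrence 2 (position 3): before a front vowel (/i, e/) → [p].
Occurrence 3 (position 5): before a front vowel (/i, e/) → [p].
Occurrence 4 (position 7): before a front vowel (/i, e/) → [p].

[β], [p], [p], [p]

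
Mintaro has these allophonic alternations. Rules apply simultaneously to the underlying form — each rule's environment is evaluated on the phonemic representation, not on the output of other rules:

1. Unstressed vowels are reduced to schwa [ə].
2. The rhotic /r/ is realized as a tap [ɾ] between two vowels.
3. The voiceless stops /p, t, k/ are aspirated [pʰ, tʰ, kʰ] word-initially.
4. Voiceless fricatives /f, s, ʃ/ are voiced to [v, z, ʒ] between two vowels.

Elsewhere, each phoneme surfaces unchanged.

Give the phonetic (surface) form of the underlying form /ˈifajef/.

[ˈivəjəf]

/i/ (word-initial) fails the environment for rule 1, so it stays [i].
/f/ (between /i/ and /a/) occurs between two vowels → [v] by rule 4.
/a/ (between /f/ and /j/) occurs in an unstressed syllable → [ə] by rule 1.
/j/ (between /a/ and /e/) is unaffected → [j].
/e/ (between /j/ and /f/): in an unstressed syllable, so rule 1 applies → [ə].
/f/ (word-final): rule 4 targets it, but not between two vowels → unchanged [f].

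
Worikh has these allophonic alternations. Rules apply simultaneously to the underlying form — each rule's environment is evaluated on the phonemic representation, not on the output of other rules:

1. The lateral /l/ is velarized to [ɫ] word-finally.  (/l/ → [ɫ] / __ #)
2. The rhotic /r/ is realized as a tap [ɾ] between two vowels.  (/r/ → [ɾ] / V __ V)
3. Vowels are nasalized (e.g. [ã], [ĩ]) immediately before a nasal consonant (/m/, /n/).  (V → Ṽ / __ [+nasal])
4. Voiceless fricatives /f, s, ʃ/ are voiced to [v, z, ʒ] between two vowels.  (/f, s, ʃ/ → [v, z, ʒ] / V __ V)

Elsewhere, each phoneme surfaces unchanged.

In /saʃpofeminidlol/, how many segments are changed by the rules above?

Segments that undergo a rule: /f/ → [v] (rule 4); /e/ → [ẽ] (rule 3); /i/ → [ĩ] (rule 3); /l/ → [ɫ] (rule 1).
All other segments surface unchanged.

4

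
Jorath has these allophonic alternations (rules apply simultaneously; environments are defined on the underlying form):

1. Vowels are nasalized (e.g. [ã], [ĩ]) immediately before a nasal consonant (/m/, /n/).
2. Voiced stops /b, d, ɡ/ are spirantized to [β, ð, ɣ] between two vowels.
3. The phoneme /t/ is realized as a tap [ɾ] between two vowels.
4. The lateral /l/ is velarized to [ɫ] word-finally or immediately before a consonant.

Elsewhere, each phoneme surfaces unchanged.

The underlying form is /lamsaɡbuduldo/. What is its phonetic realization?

/l/ — word-initial; rule 4 does not apply here → [l].
/a/ — between /l/ and /m/, before a nasal consonant — surfaces as [ã] (rule 1).
/m/ (between /a/ and /s/) is unaffected → [m].
/s/ — not in any rule's target class → [s].
/a/ — between /s/ and /ɡ/; rule 1 does not apply here → [a].
/ɡ/ — between /a/ and /b/; rule 2 does not apply here → [ɡ].
/b/ (between /ɡ/ and /u/) fails the environment for rule 2, so it stays [b].
/u/ (between /b/ and /d/) is in the target of rule 1 but the environment (before a nasal consonant) is not met → [u].
/d/ (between /u/ and /u/): between two vowels, so rule 2 applies → [ð].
/u/ (between /d/ and /l/) is in the target of rule 1 but the environment (before a nasal consonant) is not met → [u].
/l/ meets the environment for rule 4 (word-finally or immediately before a consonant) → [ɫ].
/d/ (between /l/ and /o/): rule 2 targets it, but not between two vowels → unchanged [d].
/o/ — word-final; rule 1 does not apply here → [o].

[lãmsaɡbuðuɫdo]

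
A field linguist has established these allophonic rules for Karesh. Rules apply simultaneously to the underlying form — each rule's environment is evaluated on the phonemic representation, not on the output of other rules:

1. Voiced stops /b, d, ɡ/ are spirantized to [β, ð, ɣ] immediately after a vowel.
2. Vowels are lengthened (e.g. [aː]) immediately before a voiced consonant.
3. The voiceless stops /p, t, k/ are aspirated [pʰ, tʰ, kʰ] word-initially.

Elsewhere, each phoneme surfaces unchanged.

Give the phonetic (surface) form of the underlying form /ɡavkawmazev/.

[ɡaːvkaːwmaːzeːv]

/ɡ/ (word-initial): rule 1 targets it, but not immediately after a vowel → unchanged [ɡ].
/a/ (between /ɡ/ and /v/): before a voiced consonant, so rule 2 applies → [aː].
/v/ (between /a/ and /k/): no rule targets it → [v].
/k/ (between /v/ and /a/) fails the environment for rule 3, so it stays [k].
/a/ (between /k/ and /w/): before a voiced consonant, so rule 2 applies → [aː].
/w/ (between /a/ and /m/): no rule targets it → [w].
/m/ (between /w/ and /a/) is unaffected → [m].
Rule 2 applies to /a/ (between /m/ and /z/: before a voiced consonant) → [aː].
/z/ — not in any rule's target class → [z].
/e/ (between /z/ and /v/) occurs before a voiced consonant → [eː] by rule 2.
/v/ (word-final): no rule targets it → [v].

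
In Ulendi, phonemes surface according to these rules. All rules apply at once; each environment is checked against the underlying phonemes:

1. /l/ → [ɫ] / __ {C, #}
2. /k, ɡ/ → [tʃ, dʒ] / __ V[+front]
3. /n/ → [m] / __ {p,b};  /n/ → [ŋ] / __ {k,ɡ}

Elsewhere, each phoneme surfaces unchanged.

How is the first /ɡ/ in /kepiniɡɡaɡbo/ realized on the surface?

[ɡ]

/ɡ/ (between /i/ and /ɡ/): rule 2 targets it, but not before a front vowel → unchanged [ɡ].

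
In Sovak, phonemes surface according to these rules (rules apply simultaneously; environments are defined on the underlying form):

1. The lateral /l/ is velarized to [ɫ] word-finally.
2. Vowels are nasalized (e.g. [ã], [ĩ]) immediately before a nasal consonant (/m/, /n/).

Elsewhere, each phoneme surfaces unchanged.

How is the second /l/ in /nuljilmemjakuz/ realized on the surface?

/l/ (between /i/ and /m/) is in the target of rule 1 but the environment (word-finally) is not met → [l].

[l]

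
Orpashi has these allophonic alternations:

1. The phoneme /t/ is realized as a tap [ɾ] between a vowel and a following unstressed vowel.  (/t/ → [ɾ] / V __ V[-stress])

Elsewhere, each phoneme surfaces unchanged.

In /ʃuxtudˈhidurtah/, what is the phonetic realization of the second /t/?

/t/ (between /r/ and /a/): rule 1 targets it, but not between a vowel and a following unstressed vowel → unchanged [t].

[t]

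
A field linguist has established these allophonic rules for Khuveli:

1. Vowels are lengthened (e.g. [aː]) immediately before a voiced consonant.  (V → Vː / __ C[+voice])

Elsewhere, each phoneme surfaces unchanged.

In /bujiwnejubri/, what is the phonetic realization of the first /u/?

[uː]

/u/ (between /b/ and /j/): before a voiced consonant, so rule 1 applies → [uː].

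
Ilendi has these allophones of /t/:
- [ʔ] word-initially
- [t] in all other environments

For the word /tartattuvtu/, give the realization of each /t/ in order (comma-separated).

Occurrence 1 (position 1): word-initially → [ʔ].
Occurrence 2 (position 4): no conditioning environment matches → elsewhere allophone [t].
Occurrence 3 (position 6): no conditioning environment matches → elsewhere allophone [t].
Occurrence 4 (position 7): no conditioning environment matches → elsewhere allophone [t].
Occurrence 5 (position 10): no conditioning environment matches → elsewhere allophone [t].

[ʔ], [t], [t], [t], [t]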